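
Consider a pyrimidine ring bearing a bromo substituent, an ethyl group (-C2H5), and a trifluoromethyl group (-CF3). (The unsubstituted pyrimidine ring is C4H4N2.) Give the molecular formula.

C7H6BrF3N2

Atom tally by fragment:
  pyrimidine ring core → C:4 H:4 N:2
  (− 3 ring H displaced by substituents)
  + Br → Br:1
  + C2H5 → C:2 H:5
  + CF3 → C:1 F:3
Element totals:
  C: 7
  H: 6
  Br: 1
  F: 3
  N: 2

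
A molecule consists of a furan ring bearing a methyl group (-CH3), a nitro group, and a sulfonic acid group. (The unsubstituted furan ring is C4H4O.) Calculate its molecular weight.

Atom tally by fragment:
  furan ring core → C:4 H:4 O:1
  (− 3 ring H displaced by substituents)
  + CH3 → C:1 H:3
  + NO2 → N:1 O:2
  + SO3H → S:1 O:3 H:1
Element totals:
  C: 5
  H: 5
  N: 1
  O: 6
  S: 1
Molecular formula: C5H5NO6S.
  M = 5(12.011) + 5(1.008) + 14.007 + 6(15.999) + 32.06
    = 60.055 + 5.040 + 14.007 + 95.994 + 32.060 = 207.156

207.16 g/mol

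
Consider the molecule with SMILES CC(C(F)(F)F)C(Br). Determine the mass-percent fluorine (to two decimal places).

Atom tally by fragment:
  CH3 → C:1 H:3
  CH(CF3) → C:2 H:1 F:3
  CH2Br → C:1 H:2 Br:1
Element totals:
  C: 4
  H: 6
  Br: 1
  F: 3
Molecular formula: C4H6BrF3.
Molar mass = 190.990 g/mol.
Mass from F: 3 × 18.998 = 56.994 g/mol.
%F = 56.994 / 190.990 × 100 = 29.84%.

29.84%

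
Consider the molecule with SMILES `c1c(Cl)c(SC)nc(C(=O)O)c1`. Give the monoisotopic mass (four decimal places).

202.9808

Atom tally by fragment:
  pyridine ring core → C:5 H:5 N:1
  (− 3 ring H displaced by substituents)
  + Cl → Cl:1
  + SCH3 → C:1 H:3 S:1
  + COOH → C:1 H:1 O:2
Element totals:
  C: 7
  H: 6
  Cl: 1
  N: 1
  O: 2
  S: 1
Molecular formula: C7H6ClNO2S.
  M = 7(12.0) + 6(1.007825) + 34.968853 + 14.003074 + 2(15.994915) + 31.972071
    = 84.000000 + 6.046950 + 34.968853 + 14.003074 + 31.989830 + 31.972071 = 202.980778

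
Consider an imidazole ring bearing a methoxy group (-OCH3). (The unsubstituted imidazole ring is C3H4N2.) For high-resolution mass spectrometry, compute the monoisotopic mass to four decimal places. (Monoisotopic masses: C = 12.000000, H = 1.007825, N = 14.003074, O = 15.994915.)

Atom tally by fragment:
  imidazole ring core → C:3 H:4 N:2
  (− 1 ring H displaced by substituents)
  + OCH3 → C:1 H:3 O:1
Element totals:
  C: 4
  H: 6
  N: 2
  O: 1
Molecular formula: C4H6N2O.
  M = 4(12.0) + 6(1.007825) + 2(14.003074) + 15.994915
    = 48.000000 + 6.046950 + 28.006148 + 15.994915 = 98.048013

98.0480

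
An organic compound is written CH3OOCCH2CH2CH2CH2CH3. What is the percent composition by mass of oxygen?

24.58%

Element totals:
  C: 7
  H: 14
  O: 2
Molecular formula: C7H14O2.
Molar mass = 130.187 g/mol.
Mass from O: 2 × 15.999 = 31.998 g/mol.
%O = 31.998 / 130.187 × 100 = 24.58%.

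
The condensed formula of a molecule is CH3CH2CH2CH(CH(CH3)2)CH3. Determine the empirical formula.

Atom tally by fragment:
  CH3 → C:1 H:3
  CH2 → C:1 H:2
  CH2 → C:1 H:2
  CH(CH(CH3)2) → C:4 H:8
  CH3 → C:1 H:3
Element totals:
  C: 8
  H: 18
Molecular formula: C8H18.
gcd of subscripts = 2; dividing each by 2:
  C: 8/2 = 4
  H: 18/2 = 9

C4H9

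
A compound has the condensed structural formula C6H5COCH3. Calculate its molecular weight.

Atom tally by fragment:
  benzene ring core → C:6 H:6
  (− 1 ring H displaced by substituents)
  + COCH3 → C:2 H:3 O:1
Element totals:
  C: 8
  H: 8
  O: 1
Molecular formula: C8H8O.
  M = 8(12.011) + 8(1.008) + 15.999
    = 96.088 + 8.064 + 15.999 = 120.151

120.15 g/mol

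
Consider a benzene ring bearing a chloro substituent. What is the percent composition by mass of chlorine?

Atom tally by fragment:
  benzene ring core → C:6 H:6
  (− 1 ring H displaced by substituents)
  + Cl → Cl:1
Element totals:
  C: 6
  H: 5
  Cl: 1
Molecular formula: C6H5Cl.
Molar mass = 112.556 g/mol.
Mass from Cl: 1 × 35.45 = 35.450 g/mol.
%Cl = 35.450 / 112.556 × 100 = 31.50%.

31.50%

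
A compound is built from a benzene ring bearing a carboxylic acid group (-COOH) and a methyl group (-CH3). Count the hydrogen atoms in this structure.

8

Atom tally by fragment:
  benzene ring core → C:6 H:6
  (− 2 ring H displaced by substituents)
  + COOH → C:1 H:1 O:2
  + CH3 → C:1 H:3
Element totals:
  C: 8
  H: 8
  O: 2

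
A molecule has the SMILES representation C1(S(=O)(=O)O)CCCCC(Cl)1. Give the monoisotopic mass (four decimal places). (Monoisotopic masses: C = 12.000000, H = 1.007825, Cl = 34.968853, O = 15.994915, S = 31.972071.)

198.0117

Atom tally by fragment:
  cyclohexane ring core → C:6 H:12
  (− 2 ring H displaced by substituents)
  + SO3H → S:1 O:3 H:1
  + Cl → Cl:1
Element totals:
  C: 6
  H: 11
  Cl: 1
  O: 3
  S: 1
Molecular formula: C6H11ClO3S.
  M = 6(12.0) + 11(1.007825) + 34.968853 + 3(15.994915) + 31.972071
    = 72.000000 + 11.086075 + 34.968853 + 47.984745 + 31.972071 = 198.011744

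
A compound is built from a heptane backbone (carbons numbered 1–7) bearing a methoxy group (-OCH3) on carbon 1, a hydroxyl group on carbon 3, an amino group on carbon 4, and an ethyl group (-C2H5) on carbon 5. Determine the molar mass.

Atom tally by fragment:
  CH3OCH2 → C:2 H:5 O:1
  CH2 → C:1 H:2
  CH(OH) → C:1 H:2 O:1
  CH(NH2) → C:1 H:3 N:1
  CH(C2H5) → C:3 H:6
  CH2 → C:1 H:2
  CH3 → C:1 H:3
Element totals:
  C: 10
  H: 23
  N: 1
  O: 2
Molecular formula: C10H23NO2.
  M = 10(12.011) + 23(1.008) + 14.007 + 2(15.999)
    = 120.110 + 23.184 + 14.007 + 31.998 = 189.299

189.30 g/mol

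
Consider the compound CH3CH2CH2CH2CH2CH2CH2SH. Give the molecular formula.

Element totals:
  C: 7
  H: 16
  S: 1

C7H16S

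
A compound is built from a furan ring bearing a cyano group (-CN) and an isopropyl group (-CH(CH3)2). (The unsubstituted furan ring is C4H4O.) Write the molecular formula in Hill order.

C8H9NO

Atom tally by fragment:
  furan ring core → C:4 H:4 O:1
  (− 2 ring H displaced by substituents)
  + CN → C:1 N:1
  + CH(CH3)2 → C:3 H:7
Element totals:
  C: 8
  H: 9
  N: 1
  O: 1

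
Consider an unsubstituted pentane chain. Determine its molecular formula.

Atom tally by fragment:
  CH3 → C:1 H:3
  CH2 → C:1 H:2
  CH2 → C:1 H:2
  CH2 → C:1 H:2
  CH3 → C:1 H:3
Element totals:
  C: 5
  H: 12

C5H12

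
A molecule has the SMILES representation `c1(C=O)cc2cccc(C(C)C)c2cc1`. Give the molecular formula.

Atom tally by fragment:
  naphthalene ring system core → C:10 H:8
  (− 2 ring H displaced by substituents)
  + CHO → C:1 H:1 O:1
  + CH(CH3)2 → C:3 H:7
Element totals:
  C: 14
  H: 14
  O: 1

C14H14O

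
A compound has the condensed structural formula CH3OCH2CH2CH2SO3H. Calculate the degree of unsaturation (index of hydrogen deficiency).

0

Atom tally by fragment:
  CH3OCH2 → C:2 H:5 O:1
  CH2 → C:1 H:2
  CH2SO3H → C:1 H:3 S:1 O:3
Element totals:
  C: 4
  H: 10
  O: 4
  S: 1
Molecular formula: C4H10O4S.
DoU = (2C + 2 + N − H − X) / 2 = (2·4 + 2 + 0 − 10 − 0) / 2 = 0.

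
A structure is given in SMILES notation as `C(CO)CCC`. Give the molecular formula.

Atom tally by fragment:
  HOCH2CH2 → C:2 H:5 O:1
  CH2 → C:1 H:2
  CH2 → C:1 H:2
  CH3 → C:1 H:3
Element totals:
  C: 5
  H: 12
  O: 1

C5H12O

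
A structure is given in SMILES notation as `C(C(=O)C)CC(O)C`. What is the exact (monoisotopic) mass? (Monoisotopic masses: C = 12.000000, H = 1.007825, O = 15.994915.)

116.0837

Atom tally by fragment:
  CH3COCH2 → C:3 H:5 O:1
  CH2 → C:1 H:2
  CH(OH) → C:1 H:2 O:1
  CH3 → C:1 H:3
Element totals:
  C: 6
  H: 12
  O: 2
Molecular formula: C6H12O2.
  M = 6(12.0) + 12(1.007825) + 2(15.994915)
    = 72.000000 + 12.093900 + 31.989830 = 116.083730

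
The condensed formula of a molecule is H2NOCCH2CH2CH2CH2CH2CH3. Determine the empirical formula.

Atom tally by fragment:
  H2NOCCH2 → C:2 H:4 O:1 N:1
  CH2 → C:1 H:2
  CH2 → C:1 H:2
  CH2 → C:1 H:2
  CH2 → C:1 H:2
  CH3 → C:1 H:3
Element totals:
  C: 7
  H: 15
  N: 1
  O: 1
Molecular formula: C7H15NO.
gcd of subscripts (7, 15, 1, 1) = 1, so the empirical formula equals the molecular formula.

C7H15NO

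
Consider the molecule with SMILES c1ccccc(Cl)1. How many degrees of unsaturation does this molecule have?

4

Atom tally by fragment:
  benzene ring core → C:6 H:6
  (− 1 ring H displaced by substituents)
  + Cl → Cl:1
Element totals:
  C: 6
  H: 5
  Cl: 1
Molecular formula: C6H5Cl.
DoU = (2C + 2 + N − H − X) / 2 = (2·6 + 2 + 0 − 5 − 1) / 2 = 4.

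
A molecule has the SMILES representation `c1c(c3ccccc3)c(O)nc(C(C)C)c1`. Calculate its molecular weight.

Atom tally by fragment:
  pyridine ring core → C:5 H:5 N:1
  (− 3 ring H displaced by substituents)
  + C6H5 → C:6 H:5
  + OH → O:1 H:1
  + CH(CH3)2 → C:3 H:7
Element totals:
  C: 14
  H: 15
  N: 1
  O: 1
Molecular formula: C14H15NO.
  M = 14(12.011) + 15(1.008) + 14.007 + 15.999
    = 168.154 + 15.120 + 14.007 + 15.999 = 213.280

213.28 g/mol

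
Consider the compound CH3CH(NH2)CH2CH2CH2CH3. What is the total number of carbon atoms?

6

Atom tally by fragment:
  CH3 → C:1 H:3
  CH(NH2) → C:1 H:3 N:1
  CH2 → C:1 H:2
  CH2 → C:1 H:2
  CH2 → C:1 H:2
  CH3 → C:1 H:3
Element totals:
  C: 6
  H: 15
  N: 1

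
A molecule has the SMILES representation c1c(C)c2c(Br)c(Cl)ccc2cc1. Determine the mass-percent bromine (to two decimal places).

Atom tally by fragment:
  naphthalene ring system core → C:10 H:8
  (− 3 ring H displaced by substituents)
  + CH3 → C:1 H:3
  + Br → Br:1
  + Cl → Cl:1
Element totals:
  C: 11
  H: 8
  Br: 1
  Cl: 1
Molecular formula: C11H8BrCl.
Molar mass = 255.539 g/mol.
Mass from Br: 1 × 79.904 = 79.904 g/mol.
%Br = 79.904 / 255.539 × 100 = 31.27%.

31.27%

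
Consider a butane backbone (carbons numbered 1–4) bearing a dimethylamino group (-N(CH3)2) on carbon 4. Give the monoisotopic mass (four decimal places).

Atom tally by fragment:
  CH3 → C:1 H:3
  CH2 → C:1 H:2
  CH2 → C:1 H:2
  CH2N(CH3)2 → C:3 H:8 N:1
Element totals:
  C: 6
  H: 15
  N: 1
Molecular formula: C6H15N.
  M = 6(12.0) + 15(1.007825) + 14.003074
    = 72.000000 + 15.117375 + 14.003074 = 101.120449

101.1204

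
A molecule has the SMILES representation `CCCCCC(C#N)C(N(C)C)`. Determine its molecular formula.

C10H20N2

Atom tally by fragment:
  CH3 → C:1 H:3
  CH2 → C:1 H:2
  CH2 → C:1 H:2
  CH2 → C:1 H:2
  CH2 → C:1 H:2
  CH(CN) → C:2 H:1 N:1
  CH2N(CH3)2 → C:3 H:8 N:1
Element totals:
  C: 10
  H: 20
  N: 2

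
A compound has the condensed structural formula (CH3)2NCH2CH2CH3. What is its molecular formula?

C5H13N

Atom tally by fragment:
  (CH3)2NCH2 → C:3 H:8 N:1
  CH2 → C:1 H:2
  CH3 → C:1 H:3
Element totals:
  C: 5
  H: 13
  N: 1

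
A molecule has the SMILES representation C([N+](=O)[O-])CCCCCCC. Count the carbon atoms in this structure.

8

Atom tally by fragment:
  O2NCH2 → C:1 H:2 N:1 O:2
  CH2 → C:1 H:2
  CH2 → C:1 H:2
  CH2 → C:1 H:2
  CH2 → C:1 H:2
  CH2 → C:1 H:2
  CH2 → C:1 H:2
  CH3 → C:1 H:3
Element totals:
  C: 8
  H: 17
  N: 1
  O: 2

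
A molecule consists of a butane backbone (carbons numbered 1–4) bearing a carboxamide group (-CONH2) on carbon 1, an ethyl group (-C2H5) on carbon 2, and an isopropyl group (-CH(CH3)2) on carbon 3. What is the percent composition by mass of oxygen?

Atom tally by fragment:
  H2NOCCH2 → C:2 H:4 O:1 N:1
  CH(C2H5) → C:3 H:6
  CH(CH(CH3)2) → C:4 H:8
  CH3 → C:1 H:3
Element totals:
  C: 10
  H: 21
  N: 1
  O: 1
Molecular formula: C10H21NO.
Molar mass = 171.284 g/mol.
Mass from O: 1 × 15.999 = 15.999 g/mol.
%O = 15.999 / 171.284 × 100 = 9.34%.

9.34%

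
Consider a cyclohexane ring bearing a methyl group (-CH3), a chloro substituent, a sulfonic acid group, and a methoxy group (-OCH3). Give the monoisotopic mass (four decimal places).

242.0380

Atom tally by fragment:
  cyclohexane ring core → C:6 H:12
  (− 4 ring H displaced by substituents)
  + CH3 → C:1 H:3
  + Cl → Cl:1
  + SO3H → S:1 O:3 H:1
  + OCH3 → C:1 H:3 O:1
Element totals:
  C: 8
  H: 15
  Cl: 1
  O: 4
  S: 1
Molecular formula: C8H15ClO4S.
  M = 8(12.0) + 15(1.007825) + 34.968853 + 4(15.994915) + 31.972071
    = 96.000000 + 15.117375 + 34.968853 + 63.979660 + 31.972071 = 242.037959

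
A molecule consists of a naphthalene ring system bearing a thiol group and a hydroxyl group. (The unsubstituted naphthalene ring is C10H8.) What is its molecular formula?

C10H8OS

Atom tally by fragment:
  naphthalene ring system core → C:10 H:8
  (− 2 ring H displaced by substituents)
  + SH → S:1 H:1
  + OH → O:1 H:1
Element totals:
  C: 10
  H: 8
  O: 1
  S: 1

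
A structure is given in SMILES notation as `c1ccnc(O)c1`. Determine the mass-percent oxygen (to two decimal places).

Atom tally by fragment:
  pyridine ring core → C:5 H:5 N:1
  (− 1 ring H displaced by substituents)
  + OH → O:1 H:1
Element totals:
  C: 5
  H: 5
  N: 1
  O: 1
Molecular formula: C5H5NO.
Molar mass = 95.101 g/mol.
Mass from O: 1 × 15.999 = 15.999 g/mol.
%O = 15.999 / 95.101 × 100 = 16.82%.

16.82%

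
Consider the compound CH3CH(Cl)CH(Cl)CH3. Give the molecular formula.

Element totals:
  C: 4
  H: 8
  Cl: 2

C4H8Cl2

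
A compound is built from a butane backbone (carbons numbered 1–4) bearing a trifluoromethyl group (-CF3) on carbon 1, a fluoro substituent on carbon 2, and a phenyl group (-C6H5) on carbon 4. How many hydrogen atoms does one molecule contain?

12

Atom tally by fragment:
  F3CCH2 → C:2 H:2 F:3
  CH(F) → C:1 H:1 F:1
  CH2 → C:1 H:2
  CH2C6H5 → C:7 H:7
Element totals:
  C: 11
  H: 12
  F: 4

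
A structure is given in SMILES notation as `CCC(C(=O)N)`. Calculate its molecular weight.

87.12 g/mol

Atom tally by fragment:
  CH3 → C:1 H:3
  CH2 → C:1 H:2
  CH2CONH2 → C:2 H:4 O:1 N:1
Element totals:
  C: 4
  H: 9
  N: 1
  O: 1
Molecular formula: C4H9NO.
  M = 4(12.011) + 9(1.008) + 14.007 + 15.999
    = 48.044 + 9.072 + 14.007 + 15.999 = 87.122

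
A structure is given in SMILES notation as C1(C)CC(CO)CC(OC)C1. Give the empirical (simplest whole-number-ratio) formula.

C9H18O2

Atom tally by fragment:
  cyclohexane ring core → C:6 H:12
  (− 3 ring H displaced by substituents)
  + CH3 → C:1 H:3
  + CH2OH → C:1 H:3 O:1
  + OCH3 → C:1 H:3 O:1
Element totals:
  C: 9
  H: 18
  O: 2
Molecular formula: C9H18O2.
gcd of subscripts (9, 18, 2) = 1, so the empirical formula equals the molecular formula.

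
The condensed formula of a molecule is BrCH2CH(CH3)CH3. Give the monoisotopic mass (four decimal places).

Atom tally by fragment:
  BrCH2 → C:1 H:2 Br:1
  CH(CH3) → C:2 H:4
  CH3 → C:1 H:3
Element totals:
  C: 4
  H: 9
  Br: 1
Molecular formula: C4H9Br.
  M = 4(12.0) + 9(1.007825) + 78.918338
    = 48.000000 + 9.070425 + 78.918338 = 135.988763

135.9888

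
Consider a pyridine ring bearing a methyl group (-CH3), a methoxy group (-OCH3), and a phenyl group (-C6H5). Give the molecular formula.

Atom tally by fragment:
  pyridine ring core → C:5 H:5 N:1
  (− 3 ring H displaced by substituents)
  + CH3 → C:1 H:3
  + OCH3 → C:1 H:3 O:1
  + C6H5 → C:6 H:5
Element totals:
  C: 13
  H: 13
  N: 1
  O: 1

C13H13NO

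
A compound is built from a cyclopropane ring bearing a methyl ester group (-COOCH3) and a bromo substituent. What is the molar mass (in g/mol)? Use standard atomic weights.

Atom tally by fragment:
  cyclopropane ring core → C:3 H:6
  (− 2 ring H displaced by substituents)
  + COOCH3 → C:2 H:3 O:2
  + Br → Br:1
Element totals:
  C: 5
  H: 7
  Br: 1
  O: 2
Molecular formula: C5H7BrO2.
  M = 5(12.011) + 7(1.008) + 79.904 + 2(15.999)
    = 60.055 + 7.056 + 79.904 + 31.998 = 179.013

179.01 g/mol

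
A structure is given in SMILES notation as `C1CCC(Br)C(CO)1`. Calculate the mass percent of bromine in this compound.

44.62%

Atom tally by fragment:
  cyclopentane ring core → C:5 H:10
  (− 2 ring H displaced by substituents)
  + Br → Br:1
  + CH2OH → C:1 H:3 O:1
Element totals:
  C: 6
  H: 11
  Br: 1
  O: 1
Molecular formula: C6H11BrO.
Molar mass = 179.057 g/mol.
Mass from Br: 1 × 79.904 = 79.904 g/mol.
%Br = 79.904 / 179.057 × 100 = 44.62%.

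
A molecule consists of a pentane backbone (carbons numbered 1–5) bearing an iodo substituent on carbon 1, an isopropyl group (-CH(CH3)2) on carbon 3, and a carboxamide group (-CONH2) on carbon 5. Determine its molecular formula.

Atom tally by fragment:
  ICH2 → C:1 H:2 I:1
  CH2 → C:1 H:2
  CH(CH(CH3)2) → C:4 H:8
  CH2 → C:1 H:2
  CH2CONH2 → C:2 H:4 O:1 N:1
Element totals:
  C: 9
  H: 18
  I: 1
  N: 1
  O: 1

C9H18INO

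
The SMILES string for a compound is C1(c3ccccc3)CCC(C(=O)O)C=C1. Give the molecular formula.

C13H14O2

Atom tally by fragment:
  cyclohexene ring core → C:6 H:10
  (− 2 ring H displaced by substituents)
  + C6H5 → C:6 H:5
  + COOH → C:1 H:1 O:2
Element totals:
  C: 13
  H: 14
  O: 2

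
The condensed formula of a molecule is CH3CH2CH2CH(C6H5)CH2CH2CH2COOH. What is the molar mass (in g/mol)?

Element totals:
  C: 14
  H: 20
  O: 2
Molecular formula: C14H20O2.
  M = 14(12.011) + 20(1.008) + 2(15.999)
    = 168.154 + 20.160 + 31.998 = 220.312

220.31 g/mol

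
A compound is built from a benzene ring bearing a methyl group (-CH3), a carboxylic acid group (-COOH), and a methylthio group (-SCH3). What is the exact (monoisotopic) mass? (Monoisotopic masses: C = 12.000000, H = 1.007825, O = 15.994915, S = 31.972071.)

182.0402

Atom tally by fragment:
  benzene ring core → C:6 H:6
  (− 3 ring H displaced by substituents)
  + CH3 → C:1 H:3
  + COOH → C:1 H:1 O:2
  + SCH3 → C:1 H:3 S:1
Element totals:
  C: 9
  H: 10
  O: 2
  S: 1
Molecular formula: C9H10O2S.
  M = 9(12.0) + 10(1.007825) + 2(15.994915) + 31.972071
    = 108.000000 + 10.078250 + 31.989830 + 31.972071 = 182.040151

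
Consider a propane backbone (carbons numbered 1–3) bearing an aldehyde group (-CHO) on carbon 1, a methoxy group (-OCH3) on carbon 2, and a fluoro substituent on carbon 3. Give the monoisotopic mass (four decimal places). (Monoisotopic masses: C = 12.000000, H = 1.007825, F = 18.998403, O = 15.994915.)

120.0587

Atom tally by fragment:
  OHCCH2 → C:2 H:3 O:1
  CH(OCH3) → C:2 H:4 O:1
  CH2F → C:1 H:2 F:1
Element totals:
  C: 5
  H: 9
  F: 1
  O: 2
Molecular formula: C5H9FO2.
  M = 5(12.0) + 9(1.007825) + 18.998403 + 2(15.994915)
    = 60.000000 + 9.070425 + 18.998403 + 31.989830 = 120.058658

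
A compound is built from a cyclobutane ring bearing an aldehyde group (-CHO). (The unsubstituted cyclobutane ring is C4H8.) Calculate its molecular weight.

84.12 g/mol

Atom tally by fragment:
  cyclobutane ring core → C:4 H:8
  (− 1 ring H displaced by substituents)
  + CHO → C:1 H:1 O:1
Element totals:
  C: 5
  H: 8
  O: 1
Molecular formula: C5H8O.
  M = 5(12.011) + 8(1.008) + 15.999
    = 60.055 + 8.064 + 15.999 = 84.118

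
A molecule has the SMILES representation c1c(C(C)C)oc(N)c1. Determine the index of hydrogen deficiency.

Atom tally by fragment:
  furan ring core → C:4 H:4 O:1
  (− 2 ring H displaced by substituents)
  + CH(CH3)2 → C:3 H:7
  + NH2 → N:1 H:2
Element totals:
  C: 7
  H: 11
  N: 1
  O: 1
Molecular formula: C7H11NO.
DoU = (2C + 2 + N − H − X) / 2 = (2·7 + 2 + 1 − 11 − 0) / 2 = 3.

3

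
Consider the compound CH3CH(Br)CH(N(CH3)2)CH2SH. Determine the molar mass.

Atom tally by fragment:
  CH3 → C:1 H:3
  CH(Br) → C:1 H:1 Br:1
  CH(N(CH3)2) → C:3 H:7 N:1
  CH2SH → C:1 H:3 S:1
Element totals:
  C: 6
  H: 14
  Br: 1
  N: 1
  S: 1
Molecular formula: C6H14BrNS.
  M = 6(12.011) + 14(1.008) + 79.904 + 14.007 + 32.06
    = 72.066 + 14.112 + 79.904 + 14.007 + 32.060 = 212.149

212.15 g/mol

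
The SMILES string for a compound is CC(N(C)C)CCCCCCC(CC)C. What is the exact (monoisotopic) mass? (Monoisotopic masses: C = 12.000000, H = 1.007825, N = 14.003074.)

Atom tally by fragment:
  CH3 → C:1 H:3
  CH(N(CH3)2) → C:3 H:7 N:1
  CH2 → C:1 H:2
  CH2 → C:1 H:2
  CH2 → C:1 H:2
  CH2 → C:1 H:2
  CH2 → C:1 H:2
  CH2 → C:1 H:2
  CH(C2H5) → C:3 H:6
  CH3 → C:1 H:3
Element totals:
  C: 14
  H: 31
  N: 1
Molecular formula: C14H31N.
  M = 14(12.0) + 31(1.007825) + 14.003074
    = 168.000000 + 31.242575 + 14.003074 = 213.245649

213.2456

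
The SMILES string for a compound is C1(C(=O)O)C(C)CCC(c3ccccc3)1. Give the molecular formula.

C13H16O2

Atom tally by fragment:
  cyclopentane ring core → C:5 H:10
  (− 3 ring H displaced by substituents)
  + COOH → C:1 H:1 O:2
  + CH3 → C:1 H:3
  + C6H5 → C:6 H:5
Element totals:
  C: 13
  H: 16
  O: 2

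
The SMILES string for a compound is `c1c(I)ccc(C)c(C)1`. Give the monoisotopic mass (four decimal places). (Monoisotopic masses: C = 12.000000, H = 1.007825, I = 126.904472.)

Atom tally by fragment:
  benzene ring core → C:6 H:6
  (− 3 ring H displaced by substituents)
  + I → I:1
  + CH3 → C:1 H:3
  + CH3 → C:1 H:3
Element totals:
  C: 8
  H: 9
  I: 1
Molecular formula: C8H9I.
  M = 8(12.0) + 9(1.007825) + 126.904472
    = 96.000000 + 9.070425 + 126.904472 = 231.974897

231.9749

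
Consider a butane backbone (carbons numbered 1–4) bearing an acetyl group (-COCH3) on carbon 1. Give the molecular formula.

C6H12O

Atom tally by fragment:
  CH3COCH2 → C:3 H:5 O:1
  CH2 → C:1 H:2
  CH2 → C:1 H:2
  CH3 → C:1 H:3
Element totals:
  C: 6
  H: 12
  O: 1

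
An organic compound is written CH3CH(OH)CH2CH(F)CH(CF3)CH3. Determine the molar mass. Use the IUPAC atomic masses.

188.16 g/mol

Element totals:
  C: 7
  H: 12
  F: 4
  O: 1
Molecular formula: C7H12F4O.
  M = 7(12.011) + 12(1.008) + 4(18.998) + 15.999
    = 84.077 + 12.096 + 75.992 + 15.999 = 188.164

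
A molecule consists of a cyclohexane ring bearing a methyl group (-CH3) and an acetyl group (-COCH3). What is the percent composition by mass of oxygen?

11.41%

Atom tally by fragment:
  cyclohexane ring core → C:6 H:12
  (− 2 ring H displaced by substituents)
  + CH3 → C:1 H:3
  + COCH3 → C:2 H:3 O:1
Element totals:
  C: 9
  H: 16
  O: 1
Molecular formula: C9H16O.
Molar mass = 140.226 g/mol.
Mass from O: 1 × 15.999 = 15.999 g/mol.
%O = 15.999 / 140.226 × 100 = 11.41%.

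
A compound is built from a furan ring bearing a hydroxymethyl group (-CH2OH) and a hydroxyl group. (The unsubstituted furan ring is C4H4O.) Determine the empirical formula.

Atom tally by fragment:
  furan ring core → C:4 H:4 O:1
  (− 2 ring H displaced by substituents)
  + CH2OH → C:1 H:3 O:1
  + OH → O:1 H:1
Element totals:
  C: 5
  H: 6
  O: 3
Molecular formula: C5H6O3.
gcd of subscripts (5, 6, 3) = 1, so the empirical formula equals the molecular formula.

C5H6O3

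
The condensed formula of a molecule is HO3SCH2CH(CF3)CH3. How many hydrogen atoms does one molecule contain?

7

Element totals:
  C: 4
  H: 7
  F: 3
  O: 3
  S: 1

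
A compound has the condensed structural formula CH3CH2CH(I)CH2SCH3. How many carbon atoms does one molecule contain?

Atom tally by fragment:
  CH3 → C:1 H:3
  CH2 → C:1 H:2
  CH(I) → C:1 H:1 I:1
  CH2SCH3 → C:2 H:5 S:1
Element totals:
  C: 5
  H: 11
  I: 1
  S: 1

5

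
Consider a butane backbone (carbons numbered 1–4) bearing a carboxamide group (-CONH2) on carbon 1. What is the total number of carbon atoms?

Atom tally by fragment:
  H2NOCCH2 → C:2 H:4 O:1 N:1
  CH2 → C:1 H:2
  CH2 → C:1 H:2
  CH3 → C:1 H:3
Element totals:
  C: 5
  H: 11
  N: 1
  O: 1

5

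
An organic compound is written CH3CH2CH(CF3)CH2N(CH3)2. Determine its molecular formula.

Atom tally by fragment:
  CH3 → C:1 H:3
  CH2 → C:1 H:2
  CH(CF3) → C:2 H:1 F:3
  CH2N(CH3)2 → C:3 H:8 N:1
Element totals:
  C: 7
  H: 14
  F: 3
  N: 1

C7H14F3N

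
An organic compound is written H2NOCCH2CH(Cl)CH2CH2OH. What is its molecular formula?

Element totals:
  C: 5
  H: 10
  Cl: 1
  N: 1
  O: 2

C5H10ClNO2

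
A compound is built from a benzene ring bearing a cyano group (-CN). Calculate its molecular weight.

103.12 g/mol

Atom tally by fragment:
  benzene ring core → C:6 H:6
  (− 1 ring H displaced by substituents)
  + CN → C:1 N:1
Element totals:
  C: 7
  H: 5
  N: 1
Molecular formula: C7H5N.
  M = 7(12.011) + 5(1.008) + 14.007
    = 84.077 + 5.040 + 14.007 = 103.124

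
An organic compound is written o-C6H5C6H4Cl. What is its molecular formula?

Atom tally by fragment:
  benzene ring core → C:6 H:6
  (− 2 ring H displaced by substituents)
  + C6H5 → C:6 H:5
  + Cl → Cl:1
Element totals:
  C: 12
  H: 9
  Cl: 1

C12H9Cl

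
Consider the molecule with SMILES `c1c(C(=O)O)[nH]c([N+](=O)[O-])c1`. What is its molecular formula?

Atom tally by fragment:
  pyrrole ring core → C:4 H:5 N:1
  (− 2 ring H displaced by substituents)
  + COOH → C:1 H:1 O:2
  + NO2 → N:1 O:2
Element totals:
  C: 5
  H: 4
  N: 2
  O: 4

C5H4N2O4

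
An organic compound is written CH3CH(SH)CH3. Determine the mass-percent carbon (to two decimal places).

47.31%

Element totals:
  C: 3
  H: 8
  S: 1
Molecular formula: C3H8S.
Molar mass = 76.157 g/mol.
Mass from C: 3 × 12.011 = 36.033 g/mol.
%C = 36.033 / 76.157 × 100 = 47.31%.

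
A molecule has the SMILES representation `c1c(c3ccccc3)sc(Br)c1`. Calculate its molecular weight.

239.13 g/mol

Atom tally by fragment:
  thiophene ring core → C:4 H:4 S:1
  (− 2 ring H displaced by substituents)
  + C6H5 → C:6 H:5
  + Br → Br:1
Element totals:
  C: 10
  H: 7
  Br: 1
  S: 1
Molecular formula: C10H7BrS.
  M = 10(12.011) + 7(1.008) + 79.904 + 32.06
    = 120.110 + 7.056 + 79.904 + 32.060 = 239.130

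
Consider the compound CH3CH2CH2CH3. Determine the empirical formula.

C2H5

Atom tally by fragment:
  CH3 → C:1 H:3
  CH2 → C:1 H:2
  CH2 → C:1 H:2
  CH3 → C:1 H:3
Element totals:
  C: 4
  H: 10
Molecular formula: C4H10.
gcd of subscripts = 2; dividing each by 2:
  C: 4/2 = 2
  H: 10/2 = 5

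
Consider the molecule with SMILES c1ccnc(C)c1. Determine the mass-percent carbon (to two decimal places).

Atom tally by fragment:
  pyridine ring core → C:5 H:5 N:1
  (− 1 ring H displaced by substituents)
  + CH3 → C:1 H:3
Element totals:
  C: 6
  H: 7
  N: 1
Molecular formula: C6H7N.
Molar mass = 93.129 g/mol.
Mass from C: 6 × 12.011 = 72.066 g/mol.
%C = 72.066 / 93.129 × 100 = 77.38%.

77.38%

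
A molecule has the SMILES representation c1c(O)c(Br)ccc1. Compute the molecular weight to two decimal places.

173.01 g/mol

Atom tally by fragment:
  benzene ring core → C:6 H:6
  (− 2 ring H displaced by substituents)
  + OH → O:1 H:1
  + Br → Br:1
Element totals:
  C: 6
  H: 5
  Br: 1
  O: 1
Molecular formula: C6H5BrO.
  M = 6(12.011) + 5(1.008) + 79.904 + 15.999
    = 72.066 + 5.040 + 79.904 + 15.999 = 173.009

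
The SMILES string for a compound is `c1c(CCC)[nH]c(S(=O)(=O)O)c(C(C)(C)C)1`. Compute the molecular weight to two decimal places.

245.34 g/mol

Atom tally by fragment:
  pyrrole ring core → C:4 H:5 N:1
  (− 3 ring H displaced by substituents)
  + CH2CH2CH3 → C:3 H:7
  + SO3H → S:1 O:3 H:1
  + C(CH3)3 → C:4 H:9
Element totals:
  C: 11
  H: 19
  N: 1
  O: 3
  S: 1
Molecular formula: C11H19NO3S.
  M = 11(12.011) + 19(1.008) + 14.007 + 3(15.999) + 32.06
    = 132.121 + 19.152 + 14.007 + 47.997 + 32.060 = 245.337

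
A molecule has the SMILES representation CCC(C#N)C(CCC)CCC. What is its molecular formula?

C11H21N

Atom tally by fragment:
  CH3 → C:1 H:3
  CH2 → C:1 H:2
  CH(CN) → C:2 H:1 N:1
  CH(CH2CH2CH3) → C:4 H:8
  CH2 → C:1 H:2
  CH2 → C:1 H:2
  CH3 → C:1 H:3
Element totals:
  C: 11
  H: 21
  N: 1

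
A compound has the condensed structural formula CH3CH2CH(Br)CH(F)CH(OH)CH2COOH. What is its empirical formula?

C7H12BrFO3

Atom tally by fragment:
  CH3 → C:1 H:3
  CH2 → C:1 H:2
  CH(Br) → C:1 H:1 Br:1
  CH(F) → C:1 H:1 F:1
  CH(OH) → C:1 H:2 O:1
  CH2COOH → C:2 H:3 O:2
Element totals:
  C: 7
  H: 12
  Br: 1
  F: 1
  O: 3
Molecular formula: C7H12BrFO3.
gcd of subscripts (1, 7, 1, 12, 3) = 1, so the empirical formula equals the molecular formula.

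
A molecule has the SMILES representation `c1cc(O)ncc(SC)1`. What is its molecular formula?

C6H7NOS

Atom tally by fragment:
  pyridine ring core → C:5 H:5 N:1
  (− 2 ring H displaced by substituents)
  + OH → O:1 H:1
  + SCH3 → C:1 H:3 S:1
Element totals:
  C: 6
  H: 7
  N: 1
  O: 1
  S: 1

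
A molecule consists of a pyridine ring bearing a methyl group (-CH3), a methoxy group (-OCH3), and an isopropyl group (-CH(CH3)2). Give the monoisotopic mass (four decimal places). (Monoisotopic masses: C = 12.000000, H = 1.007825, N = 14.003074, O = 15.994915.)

Atom tally by fragment:
  pyridine ring core → C:5 H:5 N:1
  (− 3 ring H displaced by substituents)
  + CH3 → C:1 H:3
  + OCH3 → C:1 H:3 O:1
  + CH(CH3)2 → C:3 H:7
Element totals:
  C: 10
  H: 15
  N: 1
  O: 1
Molecular formula: C10H15NO.
  M = 10(12.0) + 15(1.007825) + 14.003074 + 15.994915
    = 120.000000 + 15.117375 + 14.003074 + 15.994915 = 165.115364

165.1154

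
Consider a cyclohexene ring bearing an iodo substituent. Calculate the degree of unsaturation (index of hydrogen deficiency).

Atom tally by fragment:
  cyclohexene ring core → C:6 H:10
  (− 1 ring H displaced by substituents)
  + I → I:1
Element totals:
  C: 6
  H: 9
  I: 1
Molecular formula: C6H9I.
DoU = (2C + 2 + N − H − X) / 2 = (2·6 + 2 + 0 − 9 − 1) / 2 = 2.

2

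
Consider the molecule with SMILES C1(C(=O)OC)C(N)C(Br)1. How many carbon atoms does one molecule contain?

5

Atom tally by fragment:
  cyclopropane ring core → C:3 H:6
  (− 3 ring H displaced by substituents)
  + COOCH3 → C:2 H:3 O:2
  + NH2 → N:1 H:2
  + Br → Br:1
Element totals:
  C: 5
  H: 8
  Br: 1
  N: 1
  O: 2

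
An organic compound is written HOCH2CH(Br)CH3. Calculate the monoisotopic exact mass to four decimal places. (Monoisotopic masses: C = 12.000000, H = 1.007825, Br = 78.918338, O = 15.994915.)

137.9680

Atom tally by fragment:
  HOCH2 → C:1 H:3 O:1
  CH(Br) → C:1 H:1 Br:1
  CH3 → C:1 H:3
Element totals:
  C: 3
  H: 7
  Br: 1
  O: 1
Molecular formula: C3H7BrO.
  M = 3(12.0) + 7(1.007825) + 78.918338 + 15.994915
    = 36.000000 + 7.054775 + 78.918338 + 15.994915 = 137.968028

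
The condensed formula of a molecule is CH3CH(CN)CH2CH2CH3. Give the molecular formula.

Atom tally by fragment:
  CH3 → C:1 H:3
  CH(CN) → C:2 H:1 N:1
  CH2 → C:1 H:2
  CH2 → C:1 H:2
  CH3 → C:1 H:3
Element totals:
  C: 6
  H: 11
  N: 1

C6H11N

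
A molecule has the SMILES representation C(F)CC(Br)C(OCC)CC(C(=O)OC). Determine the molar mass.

Atom tally by fragment:
  FCH2 → C:1 H:2 F:1
  CH2 → C:1 H:2
  CH(Br) → C:1 H:1 Br:1
  CH(OC2H5) → C:3 H:6 O:1
  CH2 → C:1 H:2
  CH2COOCH3 → C:3 H:5 O:2
Element totals:
  C: 10
  H: 18
  Br: 1
  F: 1
  O: 3
Molecular formula: C10H18BrFO3.
  M = 10(12.011) + 18(1.008) + 79.904 + 18.998 + 3(15.999)
    = 120.110 + 18.144 + 79.904 + 18.998 + 47.997 = 285.153

285.15 g/mol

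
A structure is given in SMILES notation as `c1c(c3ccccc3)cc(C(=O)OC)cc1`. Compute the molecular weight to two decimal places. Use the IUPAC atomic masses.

Atom tally by fragment:
  benzene ring core → C:6 H:6
  (− 2 ring H displaced by substituents)
  + C6H5 → C:6 H:5
  + COOCH3 → C:2 H:3 O:2
Element totals:
  C: 14
  H: 12
  O: 2
Molecular formula: C14H12O2.
  M = 14(12.011) + 12(1.008) + 2(15.999)
    = 168.154 + 12.096 + 31.998 = 212.248

212.25 g/mol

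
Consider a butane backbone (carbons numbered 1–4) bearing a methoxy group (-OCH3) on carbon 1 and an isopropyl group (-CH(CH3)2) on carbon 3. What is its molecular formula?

C8H18O

Atom tally by fragment:
  CH3OCH2 → C:2 H:5 O:1
  CH2 → C:1 H:2
  CH(CH(CH3)2) → C:4 H:8
  CH3 → C:1 H:3
Element totals:
  C: 8
  H: 18
  O: 1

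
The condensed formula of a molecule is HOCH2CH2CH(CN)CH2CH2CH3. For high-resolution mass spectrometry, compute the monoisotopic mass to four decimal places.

Element totals:
  C: 7
  H: 13
  N: 1
  O: 1
Molecular formula: C7H13NO.
  M = 7(12.0) + 13(1.007825) + 14.003074 + 15.994915
    = 84.000000 + 13.101725 + 14.003074 + 15.994915 = 127.099714

127.0997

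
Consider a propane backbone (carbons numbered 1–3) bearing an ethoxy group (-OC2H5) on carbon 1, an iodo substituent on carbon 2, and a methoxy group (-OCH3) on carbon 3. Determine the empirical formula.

C6H13IO2

Atom tally by fragment:
  C2H5OCH2 → C:3 H:7 O:1
  CH(I) → C:1 H:1 I:1
  CH2OCH3 → C:2 H:5 O:1
Element totals:
  C: 6
  H: 13
  I: 1
  O: 2
Molecular formula: C6H13IO2.
gcd of subscripts (6, 13, 1, 2) = 1, so the empirical formula equals the molecular formula.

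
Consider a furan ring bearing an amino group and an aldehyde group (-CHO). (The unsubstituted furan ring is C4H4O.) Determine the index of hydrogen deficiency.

4

Atom tally by fragment:
  furan ring core → C:4 H:4 O:1
  (− 2 ring H displaced by substituents)
  + NH2 → N:1 H:2
  + CHO → C:1 H:1 O:1
Element totals:
  C: 5
  H: 5
  N: 1
  O: 2
Molecular formula: C5H5NO2.
DoU = (2C + 2 + N − H − X) / 2 = (2·5 + 2 + 1 − 5 − 0) / 2 = 4.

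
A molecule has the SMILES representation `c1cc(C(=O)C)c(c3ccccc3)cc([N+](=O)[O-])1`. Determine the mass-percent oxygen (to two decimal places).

Atom tally by fragment:
  benzene ring core → C:6 H:6
  (− 3 ring H displaced by substituents)
  + COCH3 → C:2 H:3 O:1
  + C6H5 → C:6 H:5
  + NO2 → N:1 O:2
Element totals:
  C: 14
  H: 11
  N: 1
  O: 3
Molecular formula: C14H11NO3.
Molar mass = 241.246 g/mol.
Mass from O: 3 × 15.999 = 47.997 g/mol.
%O = 47.997 / 241.246 × 100 = 19.90%.

19.90%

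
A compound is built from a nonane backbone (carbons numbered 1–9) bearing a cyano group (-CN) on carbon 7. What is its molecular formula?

C10H19N

Atom tally by fragment:
  CH3 → C:1 H:3
  CH2 → C:1 H:2
  CH2 → C:1 H:2
  CH2 → C:1 H:2
  CH2 → C:1 H:2
  CH2 → C:1 H:2
  CH(CN) → C:2 H:1 N:1
  CH2 → C:1 H:2
  CH3 → C:1 H:3
Element totals:
  C: 10
  H: 19
  N: 1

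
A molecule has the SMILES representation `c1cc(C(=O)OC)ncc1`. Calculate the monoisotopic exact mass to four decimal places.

137.0477

Atom tally by fragment:
  pyridine ring core → C:5 H:5 N:1
  (− 1 ring H displaced by substituents)
  + COOCH3 → C:2 H:3 O:2
Element totals:
  C: 7
  H: 7
  N: 1
  O: 2
Molecular formula: C7H7NO2.
  M = 7(12.0) + 7(1.007825) + 14.003074 + 2(15.994915)
    = 84.000000 + 7.054775 + 14.003074 + 31.989830 = 137.047679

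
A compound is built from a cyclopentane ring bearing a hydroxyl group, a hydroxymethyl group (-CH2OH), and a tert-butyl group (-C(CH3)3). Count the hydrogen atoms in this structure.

20

Atom tally by fragment:
  cyclopentane ring core → C:5 H:10
  (− 3 ring H displaced by substituents)
  + OH → O:1 H:1
  + CH2OH → C:1 H:3 O:1
  + C(CH3)3 → C:4 H:9
Element totals:
  C: 10
  H: 20
  O: 2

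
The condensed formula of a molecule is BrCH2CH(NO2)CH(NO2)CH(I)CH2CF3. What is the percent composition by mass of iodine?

Atom tally by fragment:
  BrCH2 → C:1 H:2 Br:1
  CH(NO2) → C:1 H:1 N:1 O:2
  CH(NO2) → C:1 H:1 N:1 O:2
  CH(I) → C:1 H:1 I:1
  CH2CF3 → C:2 H:2 F:3
Element totals:
  C: 6
  H: 7
  Br: 1
  F: 3
  I: 1
  N: 2
  O: 4
Molecular formula: C6H7BrF3IN2O4.
Molar mass = 434.934 g/mol.
Mass from I: 1 × 126.904 = 126.904 g/mol.
%I = 126.904 / 434.934 × 100 = 29.18%.

29.18%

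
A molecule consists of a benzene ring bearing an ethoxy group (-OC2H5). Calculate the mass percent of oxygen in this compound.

13.10%

Atom tally by fragment:
  benzene ring core → C:6 H:6
  (− 1 ring H displaced by substituents)
  + OC2H5 → C:2 H:5 O:1
Element totals:
  C: 8
  H: 10
  O: 1
Molecular formula: C8H10O.
Molar mass = 122.167 g/mol.
Mass from O: 1 × 15.999 = 15.999 g/mol.
%O = 15.999 / 122.167 × 100 = 13.10%.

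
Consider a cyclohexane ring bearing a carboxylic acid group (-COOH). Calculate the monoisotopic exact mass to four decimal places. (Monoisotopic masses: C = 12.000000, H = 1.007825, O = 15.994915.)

128.0837

Atom tally by fragment:
  cyclohexane ring core → C:6 H:12
  (− 1 ring H displaced by substituents)
  + COOH → C:1 H:1 O:2
Element totals:
  C: 7
  H: 12
  O: 2
Molecular formula: C7H12O2.
  M = 7(12.0) + 12(1.007825) + 2(15.994915)
    = 84.000000 + 12.093900 + 31.989830 = 128.083730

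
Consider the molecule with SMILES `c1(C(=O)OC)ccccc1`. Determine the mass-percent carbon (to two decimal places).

70.58%

Atom tally by fragment:
  benzene ring core → C:6 H:6
  (− 1 ring H displaced by substituents)
  + COOCH3 → C:2 H:3 O:2
Element totals:
  C: 8
  H: 8
  O: 2
Molecular formula: C8H8O2.
Molar mass = 136.150 g/mol.
Mass from C: 8 × 12.011 = 96.088 g/mol.
%C = 96.088 / 136.150 × 100 = 70.58%.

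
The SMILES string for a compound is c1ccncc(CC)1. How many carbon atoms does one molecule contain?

7

Atom tally by fragment:
  pyridine ring core → C:5 H:5 N:1
  (− 1 ring H displaced by substituents)
  + C2H5 → C:2 H:5
Element totals:
  C: 7
  H: 9
  N: 1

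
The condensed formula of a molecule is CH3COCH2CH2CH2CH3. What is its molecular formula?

C6H12O

Atom tally by fragment:
  CH3COCH2 → C:3 H:5 O:1
  CH2 → C:1 H:2
  CH2 → C:1 H:2
  CH3 → C:1 H:3
Element totals:
  C: 6
  H: 12
  O: 1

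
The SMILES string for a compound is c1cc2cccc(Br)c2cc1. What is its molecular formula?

C10H7Br

Atom tally by fragment:
  naphthalene ring system core → C:10 H:8
  (− 1 ring H displaced by substituents)
  + Br → Br:1
Element totals:
  C: 10
  H: 7
  Br: 1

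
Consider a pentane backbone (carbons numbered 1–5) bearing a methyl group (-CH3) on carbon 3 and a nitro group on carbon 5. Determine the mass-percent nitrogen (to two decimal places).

10.68%

Atom tally by fragment:
  CH3 → C:1 H:3
  CH2 → C:1 H:2
  CH(CH3) → C:2 H:4
  CH2 → C:1 H:2
  CH2NO2 → C:1 H:2 N:1 O:2
Element totals:
  C: 6
  H: 13
  N: 1
  O: 2
Molecular formula: C6H13NO2.
Molar mass = 131.175 g/mol.
Mass from N: 1 × 14.007 = 14.007 g/mol.
%N = 14.007 / 131.175 × 100 = 10.68%.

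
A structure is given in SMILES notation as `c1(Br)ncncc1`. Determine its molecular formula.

Atom tally by fragment:
  pyrimidine ring core → C:4 H:4 N:2
  (− 1 ring H displaced by substituents)
  + Br → Br:1
Element totals:
  C: 4
  H: 3
  Br: 1
  N: 2

C4H3BrN2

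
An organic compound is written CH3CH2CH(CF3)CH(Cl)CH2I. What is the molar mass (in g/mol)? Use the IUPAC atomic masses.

Element totals:
  C: 6
  H: 9
  Cl: 1
  F: 3
  I: 1
Molecular formula: C6H9ClF3I.
  M = 6(12.011) + 9(1.008) + 35.45 + 3(18.998) + 126.904
    = 72.066 + 9.072 + 35.450 + 56.994 + 126.904 = 300.486

300.49 g/mol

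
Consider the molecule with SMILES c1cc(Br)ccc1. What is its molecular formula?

C6H5Br

Atom tally by fragment:
  benzene ring core → C:6 H:6
  (− 1 ring H displaced by substituents)
  + Br → Br:1
Element totals:
  C: 6
  H: 5
  Br: 1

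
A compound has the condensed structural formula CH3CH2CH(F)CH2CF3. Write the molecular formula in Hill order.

C5H8F4

Atom tally by fragment:
  CH3 → C:1 H:3
  CH2 → C:1 H:2
  CH(F) → C:1 H:1 F:1
  CH2CF3 → C:2 H:2 F:3
Element totals:
  C: 5
  H: 8
  F: 4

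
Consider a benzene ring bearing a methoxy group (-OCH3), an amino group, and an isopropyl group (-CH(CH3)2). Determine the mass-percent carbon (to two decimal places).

72.69%

Atom tally by fragment:
  benzene ring core → C:6 H:6
  (− 3 ring H displaced by substituents)
  + OCH3 → C:1 H:3 O:1
  + NH2 → N:1 H:2
  + CH(CH3)2 → C:3 H:7
Element totals:
  C: 10
  H: 15
  N: 1
  O: 1
Molecular formula: C10H15NO.
Molar mass = 165.236 g/mol.
Mass from C: 10 × 12.011 = 120.110 g/mol.
%C = 120.110 / 165.236 × 100 = 72.69%.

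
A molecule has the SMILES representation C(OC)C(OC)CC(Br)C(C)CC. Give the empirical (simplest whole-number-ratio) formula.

C10H21BrO2

Atom tally by fragment:
  CH3OCH2 → C:2 H:5 O:1
  CH(OCH3) → C:2 H:4 O:1
  CH2 → C:1 H:2
  CH(Br) → C:1 H:1 Br:1
  CH(CH3) → C:2 H:4
  CH2 → C:1 H:2
  CH3 → C:1 H:3
Element totals:
  C: 10
  H: 21
  Br: 1
  O: 2
Molecular formula: C10H21BrO2.
gcd of subscripts (1, 10, 21, 2) = 1, so the empirical formula equals the molecular formula.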